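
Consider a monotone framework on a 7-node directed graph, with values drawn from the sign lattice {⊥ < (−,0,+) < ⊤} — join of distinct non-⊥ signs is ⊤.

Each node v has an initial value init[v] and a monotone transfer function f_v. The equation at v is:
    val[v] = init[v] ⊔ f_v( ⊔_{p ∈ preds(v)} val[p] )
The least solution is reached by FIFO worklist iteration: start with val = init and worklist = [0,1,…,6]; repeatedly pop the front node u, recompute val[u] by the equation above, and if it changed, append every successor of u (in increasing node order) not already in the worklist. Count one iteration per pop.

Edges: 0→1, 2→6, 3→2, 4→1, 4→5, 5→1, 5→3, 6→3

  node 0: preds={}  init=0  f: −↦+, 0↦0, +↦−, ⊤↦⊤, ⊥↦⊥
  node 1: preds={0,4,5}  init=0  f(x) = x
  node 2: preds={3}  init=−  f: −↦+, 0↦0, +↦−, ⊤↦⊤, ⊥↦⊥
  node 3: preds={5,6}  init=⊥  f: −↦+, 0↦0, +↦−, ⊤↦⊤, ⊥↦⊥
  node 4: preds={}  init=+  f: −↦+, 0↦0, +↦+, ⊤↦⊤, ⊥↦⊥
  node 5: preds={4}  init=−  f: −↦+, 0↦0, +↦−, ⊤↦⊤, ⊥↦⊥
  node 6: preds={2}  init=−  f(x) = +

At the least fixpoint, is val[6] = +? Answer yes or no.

Iteration log — 11 steps:
  step 1. node 0  ⊔preds=⊥  new=0  stable
  step 2. node 1  ⊔preds=⊤  new=⊤  old=0  +wl: 
  step 3. node 2  ⊔preds=⊥  new=−  stable
  step 4. node 3  ⊔preds=−  new=+  old=⊥  +wl: 2
  step 5. node 4  ⊔preds=⊥  new=+  stable
  step 6. node 5  ⊔preds=+  new=−  stable
  step 7. node 6  ⊔preds=−  new=⊤  old=−  +wl: 3
  step 8. node 2  ⊔preds=+  new=−  stable
  step 9. node 3  ⊔preds=⊤  new=⊤  old=+  +wl: 2
  step 10. node 2  ⊔preds=⊤  new=⊤  old=−  +wl: 6
  step 11. node 6  ⊔preds=⊤  new=⊤  stable

Least fixpoint reached:
  node 0: 0
  node 1: ⊤
  node 2: ⊤
  node 3: ⊤
  node 4: +
  node 5: −
  node 6: ⊤

no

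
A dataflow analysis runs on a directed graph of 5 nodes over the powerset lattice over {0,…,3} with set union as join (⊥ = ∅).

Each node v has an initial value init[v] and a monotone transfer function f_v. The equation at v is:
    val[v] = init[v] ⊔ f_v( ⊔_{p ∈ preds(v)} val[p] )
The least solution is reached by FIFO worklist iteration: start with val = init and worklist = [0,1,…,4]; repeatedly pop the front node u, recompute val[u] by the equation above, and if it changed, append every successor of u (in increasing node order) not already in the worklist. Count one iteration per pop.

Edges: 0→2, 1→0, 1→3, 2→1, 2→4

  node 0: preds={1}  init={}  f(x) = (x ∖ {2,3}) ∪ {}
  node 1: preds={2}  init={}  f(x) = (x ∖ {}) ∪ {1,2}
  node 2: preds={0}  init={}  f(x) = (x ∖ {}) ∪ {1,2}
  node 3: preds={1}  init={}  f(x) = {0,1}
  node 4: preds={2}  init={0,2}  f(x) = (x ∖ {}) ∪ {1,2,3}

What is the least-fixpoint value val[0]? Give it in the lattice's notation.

{1}

Worklist (8 pops):
  #1 pop 0: in={} → {} (no change)
  #2 pop 1: in={} → {1,2} (was {}); enqueue [0]
  #3 pop 2: in={} → {1,2} (was {}); enqueue [1]
  #4 pop 3: in={1,2} → {0,1} (was {}); enqueue []
  #5 pop 4: in={1,2} → {0,1,2,3} (was {0,2}); enqueue []
  #6 pop 0: in={1,2} → {1} (was {}); enqueue [2]
  #7 pop 1: in={1,2} → {1,2} (no change)
  #8 pop 2: in={1} → {1,2} (no change)

Fixpoint:
  val[0] = {1}
  val[1] = {1,2}
  val[2] = {1,2}
  val[3] = {0,1}
  val[4] = {0,1,2,3}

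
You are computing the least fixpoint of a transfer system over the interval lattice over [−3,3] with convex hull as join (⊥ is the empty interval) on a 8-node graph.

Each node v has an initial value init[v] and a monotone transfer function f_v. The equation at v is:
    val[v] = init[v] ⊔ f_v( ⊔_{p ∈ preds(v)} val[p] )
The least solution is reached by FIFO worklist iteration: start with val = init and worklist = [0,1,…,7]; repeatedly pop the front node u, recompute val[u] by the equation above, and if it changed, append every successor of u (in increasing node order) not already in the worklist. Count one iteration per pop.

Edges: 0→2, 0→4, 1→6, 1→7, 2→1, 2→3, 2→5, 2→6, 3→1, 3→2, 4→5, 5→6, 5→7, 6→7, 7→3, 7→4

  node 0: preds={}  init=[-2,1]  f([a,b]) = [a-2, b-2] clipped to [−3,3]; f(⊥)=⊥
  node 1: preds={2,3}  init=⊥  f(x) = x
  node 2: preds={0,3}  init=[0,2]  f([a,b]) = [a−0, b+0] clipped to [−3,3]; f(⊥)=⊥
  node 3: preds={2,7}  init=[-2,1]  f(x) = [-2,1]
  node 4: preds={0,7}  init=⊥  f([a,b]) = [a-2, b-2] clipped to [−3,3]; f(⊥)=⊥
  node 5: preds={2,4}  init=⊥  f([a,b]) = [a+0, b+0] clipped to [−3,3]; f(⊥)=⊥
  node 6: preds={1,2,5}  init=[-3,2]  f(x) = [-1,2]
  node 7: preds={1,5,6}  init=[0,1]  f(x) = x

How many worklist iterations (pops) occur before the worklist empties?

Worklist (12 pops):
  #1 pop 0: in=⊥ → [-2,1] (no change)
  #2 pop 1: in=[-2,2] → [-2,2] (was ⊥); enqueue []
  #3 pop 2: in=[-2,1] → [-2,2] (was [0,2]); enqueue [1]
  #4 pop 3: in=[-2,2] → [-2,1] (no change)
  #5 pop 4: in=[-2,1] → [-3,-1] (was ⊥); enqueue []
  #6 pop 5: in=[-3,2] → [-3,2] (was ⊥); enqueue []
  #7 pop 6: in=[-3,2] → [-3,2] (no change)
  #8 pop 7: in=[-3,2] → [-3,2] (was [0,1]); enqueue [3,4]
  #9 pop 1: in=[-2,2] → [-2,2] (no change)
  #10 pop 3: in=[-3,2] → [-2,1] (no change)
  #11 pop 4: in=[-3,2] → [-3,0] (was [-3,-1]); enqueue [5]
  #12 pop 5: in=[-3,2] → [-3,2] (no change)

Fixpoint:
  val[0] = [-2,1]
  val[1] = [-2,2]
  val[2] = [-2,2]
  val[3] = [-2,1]
  val[4] = [-3,0]
  val[5] = [-3,2]
  val[6] = [-3,2]
  val[7] = [-3,2]

12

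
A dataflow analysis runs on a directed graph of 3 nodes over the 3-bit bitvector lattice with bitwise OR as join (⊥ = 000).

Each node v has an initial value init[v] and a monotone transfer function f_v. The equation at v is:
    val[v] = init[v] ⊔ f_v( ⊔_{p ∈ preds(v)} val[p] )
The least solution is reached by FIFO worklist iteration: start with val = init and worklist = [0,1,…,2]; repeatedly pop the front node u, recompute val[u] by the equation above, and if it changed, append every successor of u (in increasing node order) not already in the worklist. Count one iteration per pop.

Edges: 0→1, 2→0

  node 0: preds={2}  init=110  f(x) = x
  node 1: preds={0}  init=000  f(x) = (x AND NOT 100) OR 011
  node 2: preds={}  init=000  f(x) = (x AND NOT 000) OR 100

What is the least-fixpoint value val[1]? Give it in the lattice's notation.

Trace (4 dequeues):
  [1] u=0 | in 000 | out 110 | ==
  [2] u=1 | in 110 | out 011 | prev 000 | push {}
  [3] u=2 | in 000 | out 100 | prev 000 | push {0}
  [4] u=0 | in 100 | out 110 | ==

Converged values:
  [0] 110
  [1] 011
  [2] 100

011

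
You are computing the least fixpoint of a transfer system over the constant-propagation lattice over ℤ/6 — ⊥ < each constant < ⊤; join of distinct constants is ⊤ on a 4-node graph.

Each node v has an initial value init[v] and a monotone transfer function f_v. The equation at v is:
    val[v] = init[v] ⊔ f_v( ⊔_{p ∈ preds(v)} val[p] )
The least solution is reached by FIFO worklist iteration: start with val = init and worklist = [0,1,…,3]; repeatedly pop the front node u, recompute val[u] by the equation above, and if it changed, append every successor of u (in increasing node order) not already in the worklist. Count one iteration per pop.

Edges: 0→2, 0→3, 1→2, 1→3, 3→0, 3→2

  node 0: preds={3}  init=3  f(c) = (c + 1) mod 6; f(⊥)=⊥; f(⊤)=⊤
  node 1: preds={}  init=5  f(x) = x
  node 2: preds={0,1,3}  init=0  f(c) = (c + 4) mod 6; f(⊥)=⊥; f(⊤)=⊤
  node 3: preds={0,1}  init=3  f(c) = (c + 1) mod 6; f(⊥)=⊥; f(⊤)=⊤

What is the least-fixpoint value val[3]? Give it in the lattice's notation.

Worklist (6 pops):
  #1 pop 0: in=3 → ⊤ (was 3); enqueue []
  #2 pop 1: in=⊥ → 5 (no change)
  #3 pop 2: in=⊤ → ⊤ (was 0); enqueue []
  #4 pop 3: in=⊤ → ⊤ (was 3); enqueue [0,2]
  #5 pop 0: in=⊤ → ⊤ (no change)
  #6 pop 2: in=⊤ → ⊤ (no change)

Fixpoint:
  val[0] = ⊤
  val[1] = 5
  val[2] = ⊤
  val[3] = ⊤

⊤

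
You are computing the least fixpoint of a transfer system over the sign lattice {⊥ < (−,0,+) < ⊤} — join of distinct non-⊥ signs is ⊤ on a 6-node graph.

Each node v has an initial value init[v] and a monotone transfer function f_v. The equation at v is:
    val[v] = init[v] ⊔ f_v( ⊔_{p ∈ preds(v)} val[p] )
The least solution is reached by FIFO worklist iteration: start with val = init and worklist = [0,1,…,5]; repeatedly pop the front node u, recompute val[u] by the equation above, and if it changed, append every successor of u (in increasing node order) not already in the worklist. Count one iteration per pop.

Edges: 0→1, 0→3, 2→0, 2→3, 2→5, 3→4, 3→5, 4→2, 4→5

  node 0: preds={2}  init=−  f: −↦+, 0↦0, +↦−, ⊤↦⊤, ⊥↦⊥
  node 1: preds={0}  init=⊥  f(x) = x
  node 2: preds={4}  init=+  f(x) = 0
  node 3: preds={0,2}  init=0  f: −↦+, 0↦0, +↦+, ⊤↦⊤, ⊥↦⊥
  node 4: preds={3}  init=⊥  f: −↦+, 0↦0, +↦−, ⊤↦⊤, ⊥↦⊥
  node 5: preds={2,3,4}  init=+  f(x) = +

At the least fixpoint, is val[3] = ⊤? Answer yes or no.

Iteration log — 10 steps:
  step 1. node 0  ⊔preds=+  new=−  stable
  step 2. node 1  ⊔preds=−  new=−  old=⊥  +wl: 
  step 3. node 2  ⊔preds=⊥  new=⊤  old=+  +wl: 0
  step 4. node 3  ⊔preds=⊤  new=⊤  old=0  +wl: 
  step 5. node 4  ⊔preds=⊤  new=⊤  old=⊥  +wl: 2
  step 6. node 5  ⊔preds=⊤  new=+  stable
  step 7. node 0  ⊔preds=⊤  new=⊤  old=−  +wl: 1,3
  step 8. node 2  ⊔preds=⊤  new=⊤  stable
  step 9. node 1  ⊔preds=⊤  new=⊤  old=−  +wl: 
  step 10. node 3  ⊔preds=⊤  new=⊤  stable

Least fixpoint reached:
  node 0: ⊤
  node 1: ⊤
  node 2: ⊤
  node 3: ⊤
  node 4: ⊤
  node 5: +

yes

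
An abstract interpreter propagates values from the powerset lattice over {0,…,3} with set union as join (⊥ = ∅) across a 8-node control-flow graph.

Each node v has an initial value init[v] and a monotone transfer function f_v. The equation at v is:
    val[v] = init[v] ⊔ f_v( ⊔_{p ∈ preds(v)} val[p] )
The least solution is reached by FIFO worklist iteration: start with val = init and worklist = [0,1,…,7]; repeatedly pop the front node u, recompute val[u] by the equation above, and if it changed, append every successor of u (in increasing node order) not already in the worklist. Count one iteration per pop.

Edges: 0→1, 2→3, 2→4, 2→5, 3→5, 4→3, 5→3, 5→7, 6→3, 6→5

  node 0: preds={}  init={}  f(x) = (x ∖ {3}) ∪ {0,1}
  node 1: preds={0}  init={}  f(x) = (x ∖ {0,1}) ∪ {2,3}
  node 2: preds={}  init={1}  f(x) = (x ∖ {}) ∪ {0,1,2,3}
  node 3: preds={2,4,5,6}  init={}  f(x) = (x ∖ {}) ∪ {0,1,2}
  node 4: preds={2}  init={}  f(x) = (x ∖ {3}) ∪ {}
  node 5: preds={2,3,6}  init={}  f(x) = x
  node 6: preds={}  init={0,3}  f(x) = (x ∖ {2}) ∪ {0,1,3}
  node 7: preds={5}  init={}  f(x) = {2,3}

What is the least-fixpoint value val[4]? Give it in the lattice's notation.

Trace (10 dequeues):
  [1] u=0 | in {} | out {0,1} | prev {} | push {}
  [2] u=1 | in {0,1} | out {2,3} | prev {} | push {}
  [3] u=2 | in {} | out {0,1,2,3} | prev {1} | push {}
  [4] u=3 | in {0,1,2,3} | out {0,1,2,3} | prev {} | push {}
  [5] u=4 | in {0,1,2,3} | out {0,1,2} | prev {} | push {3}
  [6] u=5 | in {0,1,2,3} | out {0,1,2,3} | prev {} | push {}
  [7] u=6 | in {} | out {0,1,3} | prev {0,3} | push {5}
  [8] u=7 | in {0,1,2,3} | out {2,3} | prev {} | push {}
  [9] u=3 | in {0,1,2,3} | out {0,1,2,3} | ==
  [10] u=5 | in {0,1,2,3} | out {0,1,2,3} | ==

Converged values:
  [0] {0,1}
  [1] {2,3}
  [2] {0,1,2,3}
  [3] {0,1,2,3}
  [4] {0,1,2}
  [5] {0,1,2,3}
  [6] {0,1,3}
  [7] {2,3}

{0,1,2}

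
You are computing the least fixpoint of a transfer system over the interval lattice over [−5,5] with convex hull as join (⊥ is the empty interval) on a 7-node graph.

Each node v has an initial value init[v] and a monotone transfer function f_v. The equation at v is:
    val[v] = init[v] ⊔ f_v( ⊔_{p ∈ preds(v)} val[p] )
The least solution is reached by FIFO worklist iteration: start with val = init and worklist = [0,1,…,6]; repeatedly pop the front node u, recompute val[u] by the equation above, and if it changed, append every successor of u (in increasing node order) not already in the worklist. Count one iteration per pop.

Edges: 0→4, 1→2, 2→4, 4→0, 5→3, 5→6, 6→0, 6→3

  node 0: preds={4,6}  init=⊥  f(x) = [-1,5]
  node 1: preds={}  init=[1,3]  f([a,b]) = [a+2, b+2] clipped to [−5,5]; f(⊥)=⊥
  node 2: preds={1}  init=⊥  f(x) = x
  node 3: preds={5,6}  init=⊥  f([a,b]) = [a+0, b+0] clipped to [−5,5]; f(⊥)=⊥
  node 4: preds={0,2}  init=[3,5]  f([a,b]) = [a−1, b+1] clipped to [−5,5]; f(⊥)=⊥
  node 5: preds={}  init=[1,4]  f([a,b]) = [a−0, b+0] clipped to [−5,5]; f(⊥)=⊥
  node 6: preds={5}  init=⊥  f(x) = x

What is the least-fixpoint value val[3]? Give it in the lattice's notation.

Iteration log — 9 steps:
  step 1. node 0  ⊔preds=[3,5]  new=[-1,5]  old=⊥  +wl: 
  step 2. node 1  ⊔preds=⊥  new=[1,3]  stable
  step 3. node 2  ⊔preds=[1,3]  new=[1,3]  old=⊥  +wl: 
  step 4. node 3  ⊔preds=[1,4]  new=[1,4]  old=⊥  +wl: 
  step 5. node 4  ⊔preds=[-1,5]  new=[-2,5]  old=[3,5]  +wl: 0
  step 6. node 5  ⊔preds=⊥  new=[1,4]  stable
  step 7. node 6  ⊔preds=[1,4]  new=[1,4]  old=⊥  +wl: 3
  step 8. node 0  ⊔preds=[-2,5]  new=[-1,5]  stable
  step 9. node 3  ⊔preds=[1,4]  new=[1,4]  stable

Least fixpoint reached:
  node 0: [-1,5]
  node 1: [1,3]
  node 2: [1,3]
  node 3: [1,4]
  node 4: [-2,5]
  node 5: [1,4]
  node 6: [1,4]

[1,4]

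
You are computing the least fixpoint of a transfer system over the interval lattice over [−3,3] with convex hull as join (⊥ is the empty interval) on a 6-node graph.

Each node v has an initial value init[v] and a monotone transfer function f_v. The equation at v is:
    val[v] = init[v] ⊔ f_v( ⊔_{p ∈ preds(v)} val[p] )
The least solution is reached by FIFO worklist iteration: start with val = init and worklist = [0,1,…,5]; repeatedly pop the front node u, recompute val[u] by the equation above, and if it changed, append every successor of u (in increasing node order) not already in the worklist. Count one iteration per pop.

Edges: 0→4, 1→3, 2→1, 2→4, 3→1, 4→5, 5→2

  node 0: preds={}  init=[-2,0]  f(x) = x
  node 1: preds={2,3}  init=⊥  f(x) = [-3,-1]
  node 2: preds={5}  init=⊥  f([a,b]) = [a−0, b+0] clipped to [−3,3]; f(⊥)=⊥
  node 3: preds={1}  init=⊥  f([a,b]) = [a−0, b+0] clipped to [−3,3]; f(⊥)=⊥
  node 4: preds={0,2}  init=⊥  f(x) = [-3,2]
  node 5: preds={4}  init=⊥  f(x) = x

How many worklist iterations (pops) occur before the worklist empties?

10

Iteration log — 10 steps:
  step 1. node 0  ⊔preds=⊥  new=[-2,0]  stable
  step 2. node 1  ⊔preds=⊥  new=[-3,-1]  old=⊥  +wl: 
  step 3. node 2  ⊔preds=⊥  new=⊥  stable
  step 4. node 3  ⊔preds=[-3,-1]  new=[-3,-1]  old=⊥  +wl: 1
  step 5. node 4  ⊔preds=[-2,0]  new=[-3,2]  old=⊥  +wl: 
  step 6. node 5  ⊔preds=[-3,2]  new=[-3,2]  old=⊥  +wl: 2
  step 7. node 1  ⊔preds=[-3,-1]  new=[-3,-1]  stable
  step 8. node 2  ⊔preds=[-3,2]  new=[-3,2]  old=⊥  +wl: 1,4
  step 9. node 1  ⊔preds=[-3,2]  new=[-3,-1]  stable
  step 10. node 4  ⊔preds=[-3,2]  new=[-3,2]  stable

Least fixpoint reached:
  node 0: [-2,0]
  node 1: [-3,-1]
  node 2: [-3,2]
  node 3: [-3,-1]
  node 4: [-3,2]
  node 5: [-3,2]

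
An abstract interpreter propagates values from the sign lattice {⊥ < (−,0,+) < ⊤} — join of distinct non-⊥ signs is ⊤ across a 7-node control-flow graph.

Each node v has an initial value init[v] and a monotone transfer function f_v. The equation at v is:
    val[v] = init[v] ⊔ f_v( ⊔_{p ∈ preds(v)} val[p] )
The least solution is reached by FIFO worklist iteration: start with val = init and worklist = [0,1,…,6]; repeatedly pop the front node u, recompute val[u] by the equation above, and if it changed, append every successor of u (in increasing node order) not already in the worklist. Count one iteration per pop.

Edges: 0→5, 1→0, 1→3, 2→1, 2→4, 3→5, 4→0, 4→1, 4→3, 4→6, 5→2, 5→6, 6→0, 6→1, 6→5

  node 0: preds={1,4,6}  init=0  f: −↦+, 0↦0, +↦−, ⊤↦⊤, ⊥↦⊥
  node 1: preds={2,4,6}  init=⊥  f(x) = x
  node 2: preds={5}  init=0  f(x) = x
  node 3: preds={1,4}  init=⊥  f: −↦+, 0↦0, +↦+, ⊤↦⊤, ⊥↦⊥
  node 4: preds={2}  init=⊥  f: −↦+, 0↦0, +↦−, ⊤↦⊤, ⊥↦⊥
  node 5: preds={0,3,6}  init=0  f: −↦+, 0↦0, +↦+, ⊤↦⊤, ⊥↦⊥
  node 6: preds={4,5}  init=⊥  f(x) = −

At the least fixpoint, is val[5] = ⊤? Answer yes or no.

yes

Iteration log — 20 steps:
  step 1. node 0  ⊔preds=⊥  new=0  stable
  step 2. node 1  ⊔preds=0  new=0  old=⊥  +wl: 0
  step 3. node 2  ⊔preds=0  new=0  stable
  step 4. node 3  ⊔preds=0  new=0  old=⊥  +wl: 
  step 5. node 4  ⊔preds=0  new=0  old=⊥  +wl: 1,3
  step 6. node 5  ⊔preds=0  new=0  stable
  step 7. node 6  ⊔preds=0  new=−  old=⊥  +wl: 5
  step 8. node 0  ⊔preds=⊤  new=⊤  old=0  +wl: 
  step 9. node 1  ⊔preds=⊤  new=⊤  old=0  +wl: 0
  step 10. node 3  ⊔preds=⊤  new=⊤  old=0  +wl: 
  step 11. node 5  ⊔preds=⊤  new=⊤  old=0  +wl: 2,6
  step 12. node 0  ⊔preds=⊤  new=⊤  stable
  step 13. node 2  ⊔preds=⊤  new=⊤  old=0  +wl: 1,4
  step 14. node 6  ⊔preds=⊤  new=−  stable
  step 15. node 1  ⊔preds=⊤  new=⊤  stable
  step 16. node 4  ⊔preds=⊤  new=⊤  old=0  +wl: 0,1,3,6
  step 17. node 0  ⊔preds=⊤  new=⊤  stable
  step 18. node 1  ⊔preds=⊤  new=⊤  stable
  step 19. node 3  ⊔preds=⊤  new=⊤  stable
  step 20. node 6  ⊔preds=⊤  new=−  stable

Least fixpoint reached:
  node 0: ⊤
  node 1: ⊤
  node 2: ⊤
  node 3: ⊤
  node 4: ⊤
  node 5: ⊤
  node 6: −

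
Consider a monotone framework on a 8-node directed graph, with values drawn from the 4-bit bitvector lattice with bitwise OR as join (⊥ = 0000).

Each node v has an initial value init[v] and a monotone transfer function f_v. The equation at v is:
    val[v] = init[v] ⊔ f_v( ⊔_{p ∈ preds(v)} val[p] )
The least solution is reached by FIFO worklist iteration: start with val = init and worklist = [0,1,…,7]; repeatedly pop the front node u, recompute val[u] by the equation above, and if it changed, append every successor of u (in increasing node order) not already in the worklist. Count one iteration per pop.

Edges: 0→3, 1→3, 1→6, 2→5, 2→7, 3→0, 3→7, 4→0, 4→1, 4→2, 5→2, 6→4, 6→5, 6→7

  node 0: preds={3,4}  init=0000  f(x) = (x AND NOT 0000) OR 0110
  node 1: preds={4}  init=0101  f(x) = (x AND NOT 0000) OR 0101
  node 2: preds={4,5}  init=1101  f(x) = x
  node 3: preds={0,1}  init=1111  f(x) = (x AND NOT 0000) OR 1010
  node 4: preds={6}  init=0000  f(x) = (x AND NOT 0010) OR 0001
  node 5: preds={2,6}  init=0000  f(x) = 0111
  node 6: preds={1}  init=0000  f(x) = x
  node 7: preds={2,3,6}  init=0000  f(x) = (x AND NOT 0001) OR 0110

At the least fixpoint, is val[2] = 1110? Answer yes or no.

no

Trace (17 dequeues):
  [1] u=0 | in 1111 | out 1111 | prev 0000 | push {}
  [2] u=1 | in 0000 | out 0101 | ==
  [3] u=2 | in 0000 | out 1101 | ==
  [4] u=3 | in 1111 | out 1111 | ==
  [5] u=4 | in 0000 | out 0001 | prev 0000 | push {0,1,2}
  [6] u=5 | in 1101 | out 0111 | prev 0000 | push {}
  [7] u=6 | in 0101 | out 0101 | prev 0000 | push {4,5}
  [8] u=7 | in 1111 | out 1110 | prev 0000 | push {}
  [9] u=0 | in 1111 | out 1111 | ==
  [10] u=1 | in 0001 | out 0101 | ==
  [11] u=2 | in 0111 | out 1111 | prev 1101 | push {7}
  [12] u=4 | in 0101 | out 0101 | prev 0001 | push {0,1,2}
  [13] u=5 | in 1111 | out 0111 | ==
  [14] u=7 | in 1111 | out 1110 | ==
  [15] u=0 | in 1111 | out 1111 | ==
  [16] u=1 | in 0101 | out 0101 | ==
  [17] u=2 | in 0111 | out 1111 | ==

Converged values:
  [0] 1111
  [1] 0101
  [2] 1111
  [3] 1111
  [4] 0101
  [5] 0111
  [6] 0101
  [7] 1110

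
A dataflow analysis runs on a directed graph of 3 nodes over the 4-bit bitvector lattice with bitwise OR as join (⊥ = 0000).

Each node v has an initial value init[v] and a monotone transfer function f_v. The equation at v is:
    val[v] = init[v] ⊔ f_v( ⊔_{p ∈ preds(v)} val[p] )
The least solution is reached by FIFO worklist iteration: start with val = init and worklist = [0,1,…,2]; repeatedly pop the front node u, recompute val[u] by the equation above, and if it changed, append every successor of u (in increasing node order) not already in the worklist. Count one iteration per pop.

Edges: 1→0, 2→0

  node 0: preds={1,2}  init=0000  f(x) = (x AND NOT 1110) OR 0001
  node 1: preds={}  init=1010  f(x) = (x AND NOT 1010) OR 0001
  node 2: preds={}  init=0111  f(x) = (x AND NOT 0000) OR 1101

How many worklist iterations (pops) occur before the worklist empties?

Iteration log — 4 steps:
  step 1. node 0  ⊔preds=1111  new=0001  old=0000  +wl: 
  step 2. node 1  ⊔preds=0000  new=1011  old=1010  +wl: 0
  step 3. node 2  ⊔preds=0000  new=1111  old=0111  +wl: 
  step 4. node 0  ⊔preds=1111  new=0001  stable

Least fixpoint reached:
  node 0: 0001
  node 1: 1011
  node 2: 1111

4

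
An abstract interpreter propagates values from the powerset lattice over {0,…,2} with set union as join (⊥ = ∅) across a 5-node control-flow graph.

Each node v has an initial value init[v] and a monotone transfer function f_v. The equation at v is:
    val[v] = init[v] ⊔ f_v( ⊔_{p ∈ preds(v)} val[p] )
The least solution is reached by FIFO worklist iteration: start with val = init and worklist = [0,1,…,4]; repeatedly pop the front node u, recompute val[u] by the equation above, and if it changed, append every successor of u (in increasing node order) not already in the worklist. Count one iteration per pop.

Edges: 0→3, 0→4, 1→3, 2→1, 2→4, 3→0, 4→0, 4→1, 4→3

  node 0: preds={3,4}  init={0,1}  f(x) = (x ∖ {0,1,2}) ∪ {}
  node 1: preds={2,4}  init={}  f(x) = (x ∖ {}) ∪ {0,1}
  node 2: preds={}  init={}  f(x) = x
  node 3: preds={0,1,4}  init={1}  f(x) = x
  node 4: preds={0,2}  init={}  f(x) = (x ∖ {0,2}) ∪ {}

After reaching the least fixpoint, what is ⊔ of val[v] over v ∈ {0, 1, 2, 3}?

{0,1}

Iteration log — 8 steps:
  step 1. node 0  ⊔preds={1}  new={0,1}  stable
  step 2. node 1  ⊔preds={}  new={0,1}  old={}  +wl: 
  step 3. node 2  ⊔preds={}  new={}  stable
  step 4. node 3  ⊔preds={0,1}  new={0,1}  old={1}  +wl: 0
  step 5. node 4  ⊔preds={0,1}  new={1}  old={}  +wl: 1,3
  step 6. node 0  ⊔preds={0,1}  new={0,1}  stable
  step 7. node 1  ⊔preds={1}  new={0,1}  stable
  step 8. node 3  ⊔preds={0,1}  new={0,1}  stable

Least fixpoint reached:
  node 0: {0,1}
  node 1: {0,1}
  node 2: {}
  node 3: {0,1}
  node 4: {1}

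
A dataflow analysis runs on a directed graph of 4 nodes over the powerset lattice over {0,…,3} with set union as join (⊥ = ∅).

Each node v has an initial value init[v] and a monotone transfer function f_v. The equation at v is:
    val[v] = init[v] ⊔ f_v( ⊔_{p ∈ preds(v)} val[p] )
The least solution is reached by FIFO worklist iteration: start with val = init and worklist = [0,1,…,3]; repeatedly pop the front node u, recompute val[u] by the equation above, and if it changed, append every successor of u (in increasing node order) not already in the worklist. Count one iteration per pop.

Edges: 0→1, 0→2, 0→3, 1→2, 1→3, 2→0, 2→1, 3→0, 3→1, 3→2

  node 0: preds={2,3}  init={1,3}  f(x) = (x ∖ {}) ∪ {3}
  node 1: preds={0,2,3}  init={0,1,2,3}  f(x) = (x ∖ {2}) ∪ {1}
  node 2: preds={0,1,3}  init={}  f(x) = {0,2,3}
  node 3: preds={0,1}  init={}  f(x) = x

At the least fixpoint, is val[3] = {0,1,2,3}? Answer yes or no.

Worklist (8 pops):
  #1 pop 0: in={} → {1,3} (no change)
  #2 pop 1: in={1,3} → {0,1,2,3} (no change)
  #3 pop 2: in={0,1,2,3} → {0,2,3} (was {}); enqueue [0,1]
  #4 pop 3: in={0,1,2,3} → {0,1,2,3} (was {}); enqueue [2]
  #5 pop 0: in={0,1,2,3} → {0,1,2,3} (was {1,3}); enqueue [3]
  #6 pop 1: in={0,1,2,3} → {0,1,2,3} (no change)
  #7 pop 2: in={0,1,2,3} → {0,2,3} (no change)
  #8 pop 3: in={0,1,2,3} → {0,1,2,3} (no change)

Fixpoint:
  val[0] = {0,1,2,3}
  val[1] = {0,1,2,3}
  val[2] = {0,2,3}
  val[3] = {0,1,2,3}

yes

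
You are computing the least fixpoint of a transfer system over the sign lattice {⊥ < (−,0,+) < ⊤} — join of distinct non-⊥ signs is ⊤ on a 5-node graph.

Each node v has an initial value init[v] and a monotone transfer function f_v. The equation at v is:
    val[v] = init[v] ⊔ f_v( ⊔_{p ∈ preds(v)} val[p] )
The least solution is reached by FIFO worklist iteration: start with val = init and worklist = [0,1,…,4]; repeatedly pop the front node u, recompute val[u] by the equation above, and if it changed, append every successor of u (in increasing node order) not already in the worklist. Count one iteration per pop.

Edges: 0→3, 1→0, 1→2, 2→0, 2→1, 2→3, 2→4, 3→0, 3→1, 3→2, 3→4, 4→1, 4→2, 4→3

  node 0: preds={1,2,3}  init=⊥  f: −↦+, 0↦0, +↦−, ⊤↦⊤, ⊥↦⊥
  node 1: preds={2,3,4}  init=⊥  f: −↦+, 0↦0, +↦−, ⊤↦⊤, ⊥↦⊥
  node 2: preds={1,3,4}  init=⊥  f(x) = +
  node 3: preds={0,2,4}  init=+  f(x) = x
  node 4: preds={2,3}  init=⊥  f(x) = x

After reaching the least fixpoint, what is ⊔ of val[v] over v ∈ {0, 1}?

Worklist (10 pops):
  #1 pop 0: in=+ → − (was ⊥); enqueue []
  #2 pop 1: in=+ → − (was ⊥); enqueue [0]
  #3 pop 2: in=⊤ → + (was ⊥); enqueue [1]
  #4 pop 3: in=⊤ → ⊤ (was +); enqueue [2]
  #5 pop 4: in=⊤ → ⊤ (was ⊥); enqueue [3]
  #6 pop 0: in=⊤ → ⊤ (was −); enqueue []
  #7 pop 1: in=⊤ → ⊤ (was −); enqueue [0]
  #8 pop 2: in=⊤ → + (no change)
  #9 pop 3: in=⊤ → ⊤ (no change)
  #10 pop 0: in=⊤ → ⊤ (no change)

Fixpoint:
  val[0] = ⊤
  val[1] = ⊤
  val[2] = +
  val[3] = ⊤
  val[4] = ⊤

⊤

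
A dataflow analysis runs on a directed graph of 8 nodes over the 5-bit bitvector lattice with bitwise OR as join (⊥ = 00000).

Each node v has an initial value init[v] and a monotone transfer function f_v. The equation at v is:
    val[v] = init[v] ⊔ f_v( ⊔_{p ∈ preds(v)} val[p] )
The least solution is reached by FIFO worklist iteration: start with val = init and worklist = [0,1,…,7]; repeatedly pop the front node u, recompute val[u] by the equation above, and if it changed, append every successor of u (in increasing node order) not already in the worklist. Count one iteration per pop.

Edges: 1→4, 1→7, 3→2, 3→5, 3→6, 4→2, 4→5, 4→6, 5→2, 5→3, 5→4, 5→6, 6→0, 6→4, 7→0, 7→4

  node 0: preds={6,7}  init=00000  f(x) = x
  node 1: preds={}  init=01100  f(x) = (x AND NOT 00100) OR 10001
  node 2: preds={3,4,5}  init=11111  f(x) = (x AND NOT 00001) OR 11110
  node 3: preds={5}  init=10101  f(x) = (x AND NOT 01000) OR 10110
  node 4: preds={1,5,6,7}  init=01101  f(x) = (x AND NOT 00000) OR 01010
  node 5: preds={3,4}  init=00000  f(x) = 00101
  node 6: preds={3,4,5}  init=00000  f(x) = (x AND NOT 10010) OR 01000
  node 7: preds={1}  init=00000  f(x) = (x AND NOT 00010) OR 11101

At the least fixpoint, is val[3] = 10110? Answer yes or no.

no

Trace (12 dequeues):
  [1] u=0 | in 00000 | out 00000 | ==
  [2] u=1 | in 00000 | out 11101 | prev 01100 | push {}
  [3] u=2 | in 11101 | out 11111 | ==
  [4] u=3 | in 00000 | out 10111 | prev 10101 | push {2}
  [5] u=4 | in 11101 | out 11111 | prev 01101 | push {}
  [6] u=5 | in 11111 | out 00101 | prev 00000 | push {3,4}
  [7] u=6 | in 11111 | out 01101 | prev 00000 | push {0}
  [8] u=7 | in 11101 | out 11101 | prev 00000 | push {}
  [9] u=2 | in 11111 | out 11111 | ==
  [10] u=3 | in 00101 | out 10111 | ==
  [11] u=4 | in 11101 | out 11111 | ==
  [12] u=0 | in 11101 | out 11101 | prev 00000 | push {}

Converged values:
  [0] 11101
  [1] 11101
  [2] 11111
  [3] 10111
  [4] 11111
  [5] 00101
  [6] 01101
  [7] 11101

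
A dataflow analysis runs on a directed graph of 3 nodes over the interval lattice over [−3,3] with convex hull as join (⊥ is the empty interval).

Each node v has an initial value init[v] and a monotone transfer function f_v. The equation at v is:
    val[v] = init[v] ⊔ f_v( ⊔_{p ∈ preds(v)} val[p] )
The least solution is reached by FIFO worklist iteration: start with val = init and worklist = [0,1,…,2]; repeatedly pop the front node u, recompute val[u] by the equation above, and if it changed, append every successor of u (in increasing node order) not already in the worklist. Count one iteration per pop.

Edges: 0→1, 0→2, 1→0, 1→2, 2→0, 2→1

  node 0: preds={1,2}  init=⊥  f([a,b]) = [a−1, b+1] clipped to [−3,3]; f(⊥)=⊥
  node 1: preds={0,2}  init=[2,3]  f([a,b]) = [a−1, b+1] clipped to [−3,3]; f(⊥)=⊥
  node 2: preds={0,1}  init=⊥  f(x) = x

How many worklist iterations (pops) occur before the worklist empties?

Trace (11 dequeues):
  [1] u=0 | in [2,3] | out [1,3] | prev ⊥ | push {}
  [2] u=1 | in [1,3] | out [0,3] | prev [2,3] | push {0}
  [3] u=2 | in [0,3] | out [0,3] | prev ⊥ | push {1}
  [4] u=0 | in [0,3] | out [-1,3] | prev [1,3] | push {2}
  [5] u=1 | in [-1,3] | out [-2,3] | prev [0,3] | push {0}
  [6] u=2 | in [-2,3] | out [-2,3] | prev [0,3] | push {1}
  [7] u=0 | in [-2,3] | out [-3,3] | prev [-1,3] | push {2}
  [8] u=1 | in [-3,3] | out [-3,3] | prev [-2,3] | push {0}
  [9] u=2 | in [-3,3] | out [-3,3] | prev [-2,3] | push {1}
  [10] u=0 | in [-3,3] | out [-3,3] | ==
  [11] u=1 | in [-3,3] | out [-3,3] | ==

Converged values:
  [0] [-3,3]
  [1] [-3,3]
  [2] [-3,3]

11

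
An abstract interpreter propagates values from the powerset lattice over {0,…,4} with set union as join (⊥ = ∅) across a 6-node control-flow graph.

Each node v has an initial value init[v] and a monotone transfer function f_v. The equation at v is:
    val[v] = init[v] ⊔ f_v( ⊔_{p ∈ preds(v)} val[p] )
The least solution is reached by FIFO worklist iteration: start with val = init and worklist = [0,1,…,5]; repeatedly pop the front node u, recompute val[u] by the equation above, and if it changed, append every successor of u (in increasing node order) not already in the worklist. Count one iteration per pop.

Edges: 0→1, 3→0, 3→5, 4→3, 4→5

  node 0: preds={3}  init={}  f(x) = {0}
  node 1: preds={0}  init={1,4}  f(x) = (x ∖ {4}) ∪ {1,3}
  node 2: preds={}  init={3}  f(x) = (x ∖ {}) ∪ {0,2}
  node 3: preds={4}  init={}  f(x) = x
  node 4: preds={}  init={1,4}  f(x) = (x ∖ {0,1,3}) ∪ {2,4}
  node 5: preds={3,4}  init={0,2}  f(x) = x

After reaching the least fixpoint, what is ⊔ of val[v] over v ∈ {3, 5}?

Iteration log — 10 steps:
  step 1. node 0  ⊔preds={}  new={0}  old={}  +wl: 
  step 2. node 1  ⊔preds={0}  new={0,1,3,4}  old={1,4}  +wl: 
  step 3. node 2  ⊔preds={}  new={0,2,3}  old={3}  +wl: 
  step 4. node 3  ⊔preds={1,4}  new={1,4}  old={}  +wl: 0
  step 5. node 4  ⊔preds={}  new={1,2,4}  old={1,4}  +wl: 3
  step 6. node 5  ⊔preds={1,2,4}  new={0,1,2,4}  old={0,2}  +wl: 
  step 7. node 0  ⊔preds={1,4}  new={0}  stable
  step 8. node 3  ⊔preds={1,2,4}  new={1,2,4}  old={1,4}  +wl: 0,5
  step 9. node 0  ⊔preds={1,2,4}  new={0}  stable
  step 10. node 5  ⊔preds={1,2,4}  new={0,1,2,4}  stable

Least fixpoint reached:
  node 0: {0}
  node 1: {0,1,3,4}
  node 2: {0,2,3}
  node 3: {1,2,4}
  node 4: {1,2,4}
  node 5: {0,1,2,4}

{0,1,2,4}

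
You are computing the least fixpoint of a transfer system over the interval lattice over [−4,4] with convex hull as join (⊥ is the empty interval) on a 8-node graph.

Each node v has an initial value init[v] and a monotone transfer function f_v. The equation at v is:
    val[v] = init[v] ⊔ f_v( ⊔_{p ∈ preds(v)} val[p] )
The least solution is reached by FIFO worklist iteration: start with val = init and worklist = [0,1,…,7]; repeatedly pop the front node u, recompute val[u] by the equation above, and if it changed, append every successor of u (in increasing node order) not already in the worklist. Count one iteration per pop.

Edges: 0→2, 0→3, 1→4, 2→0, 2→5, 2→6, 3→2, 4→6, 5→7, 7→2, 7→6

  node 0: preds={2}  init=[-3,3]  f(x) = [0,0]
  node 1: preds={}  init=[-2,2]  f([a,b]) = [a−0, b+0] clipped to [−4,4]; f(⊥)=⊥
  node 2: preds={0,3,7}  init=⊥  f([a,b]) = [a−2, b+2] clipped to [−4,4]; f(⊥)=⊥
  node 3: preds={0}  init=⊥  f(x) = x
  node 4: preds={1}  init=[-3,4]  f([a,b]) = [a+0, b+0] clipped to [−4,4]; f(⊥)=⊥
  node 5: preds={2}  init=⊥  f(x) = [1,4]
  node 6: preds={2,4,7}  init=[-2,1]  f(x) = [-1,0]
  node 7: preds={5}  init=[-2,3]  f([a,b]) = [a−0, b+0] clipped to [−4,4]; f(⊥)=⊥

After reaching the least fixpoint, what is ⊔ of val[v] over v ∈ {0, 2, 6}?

Iteration log — 11 steps:
  step 1. node 0  ⊔preds=⊥  new=[-3,3]  stable
  step 2. node 1  ⊔preds=⊥  new=[-2,2]  stable
  step 3. node 2  ⊔preds=[-3,3]  new=[-4,4]  old=⊥  +wl: 0
  step 4. node 3  ⊔preds=[-3,3]  new=[-3,3]  old=⊥  +wl: 2
  step 5. node 4  ⊔preds=[-2,2]  new=[-3,4]  stable
  step 6. node 5  ⊔preds=[-4,4]  new=[1,4]  old=⊥  +wl: 
  step 7. node 6  ⊔preds=[-4,4]  new=[-2,1]  stable
  step 8. node 7  ⊔preds=[1,4]  new=[-2,4]  old=[-2,3]  +wl: 6
  step 9. node 0  ⊔preds=[-4,4]  new=[-3,3]  stable
  step 10. node 2  ⊔preds=[-3,4]  new=[-4,4]  stable
  step 11. node 6  ⊔preds=[-4,4]  new=[-2,1]  stable

Least fixpoint reached:
  node 0: [-3,3]
  node 1: [-2,2]
  node 2: [-4,4]
  node 3: [-3,3]
  node 4: [-3,4]
  node 5: [1,4]
  node 6: [-2,1]
  node 7: [-2,4]

[-4,4]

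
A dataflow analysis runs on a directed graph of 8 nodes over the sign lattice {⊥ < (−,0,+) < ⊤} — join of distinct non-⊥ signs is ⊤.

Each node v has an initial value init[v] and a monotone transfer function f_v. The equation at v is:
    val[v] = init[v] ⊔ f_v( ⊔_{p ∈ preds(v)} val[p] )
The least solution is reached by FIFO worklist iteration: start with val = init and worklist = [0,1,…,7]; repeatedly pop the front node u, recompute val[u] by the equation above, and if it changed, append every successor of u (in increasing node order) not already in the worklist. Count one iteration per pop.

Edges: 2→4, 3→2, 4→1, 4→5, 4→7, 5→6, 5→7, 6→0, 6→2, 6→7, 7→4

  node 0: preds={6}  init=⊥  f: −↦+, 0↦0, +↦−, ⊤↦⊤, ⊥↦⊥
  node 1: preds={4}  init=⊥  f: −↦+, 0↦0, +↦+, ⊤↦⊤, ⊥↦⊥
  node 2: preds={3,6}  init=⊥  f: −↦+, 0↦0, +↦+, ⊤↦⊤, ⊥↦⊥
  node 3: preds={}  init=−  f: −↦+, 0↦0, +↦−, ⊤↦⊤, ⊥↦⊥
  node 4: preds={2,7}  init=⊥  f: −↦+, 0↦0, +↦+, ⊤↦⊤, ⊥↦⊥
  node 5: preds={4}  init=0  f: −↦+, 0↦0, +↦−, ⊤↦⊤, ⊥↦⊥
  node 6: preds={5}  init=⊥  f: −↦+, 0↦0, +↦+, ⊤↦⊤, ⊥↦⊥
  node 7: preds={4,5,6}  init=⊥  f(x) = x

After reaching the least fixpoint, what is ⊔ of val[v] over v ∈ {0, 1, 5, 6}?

⊤

Worklist (15 pops):
  #1 pop 0: in=⊥ → ⊥ (no change)
  #2 pop 1: in=⊥ → ⊥ (no change)
  #3 pop 2: in=− → + (was ⊥); enqueue []
  #4 pop 3: in=⊥ → − (no change)
  #5 pop 4: in=+ → + (was ⊥); enqueue [1]
  #6 pop 5: in=+ → ⊤ (was 0); enqueue []
  #7 pop 6: in=⊤ → ⊤ (was ⊥); enqueue [0,2]
  #8 pop 7: in=⊤ → ⊤ (was ⊥); enqueue [4]
  #9 pop 1: in=+ → + (was ⊥); enqueue []
  #10 pop 0: in=⊤ → ⊤ (was ⊥); enqueue []
  #11 pop 2: in=⊤ → ⊤ (was +); enqueue []
  #12 pop 4: in=⊤ → ⊤ (was +); enqueue [1,5,7]
  #13 pop 1: in=⊤ → ⊤ (was +); enqueue []
  #14 pop 5: in=⊤ → ⊤ (no change)
  #15 pop 7: in=⊤ → ⊤ (no change)

Fixpoint:
  val[0] = ⊤
  val[1] = ⊤
  val[2] = ⊤
  val[3] = −
  val[4] = ⊤
  val[5] = ⊤
  val[6] = ⊤
  val[7] = ⊤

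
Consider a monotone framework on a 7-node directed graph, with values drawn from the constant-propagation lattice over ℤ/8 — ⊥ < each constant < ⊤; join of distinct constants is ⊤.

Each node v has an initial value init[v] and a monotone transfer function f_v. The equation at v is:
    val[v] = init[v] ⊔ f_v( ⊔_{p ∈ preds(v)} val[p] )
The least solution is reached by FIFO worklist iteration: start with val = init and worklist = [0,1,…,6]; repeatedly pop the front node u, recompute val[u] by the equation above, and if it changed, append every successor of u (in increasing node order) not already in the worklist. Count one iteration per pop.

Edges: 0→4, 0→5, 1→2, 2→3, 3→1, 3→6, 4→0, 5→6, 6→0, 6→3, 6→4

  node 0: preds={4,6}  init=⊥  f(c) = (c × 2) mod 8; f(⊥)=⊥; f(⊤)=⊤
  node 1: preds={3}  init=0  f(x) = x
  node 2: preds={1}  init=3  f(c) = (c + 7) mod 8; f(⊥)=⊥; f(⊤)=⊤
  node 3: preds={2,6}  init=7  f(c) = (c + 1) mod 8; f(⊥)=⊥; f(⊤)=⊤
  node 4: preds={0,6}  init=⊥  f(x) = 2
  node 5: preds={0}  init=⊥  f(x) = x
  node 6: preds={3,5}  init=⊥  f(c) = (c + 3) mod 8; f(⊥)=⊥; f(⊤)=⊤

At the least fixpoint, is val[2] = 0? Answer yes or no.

no

Trace (13 dequeues):
  [1] u=0 | in ⊥ | out ⊥ | ==
  [2] u=1 | in 7 | out ⊤ | prev 0 | push {}
  [3] u=2 | in ⊤ | out ⊤ | prev 3 | push {}
  [4] u=3 | in ⊤ | out ⊤ | prev 7 | push {1}
  [5] u=4 | in ⊥ | out 2 | prev ⊥ | push {0}
  [6] u=5 | in ⊥ | out ⊥ | ==
  [7] u=6 | in ⊤ | out ⊤ | prev ⊥ | push {3,4}
  [8] u=1 | in ⊤ | out ⊤ | ==
  [9] u=0 | in ⊤ | out ⊤ | prev ⊥ | push {5}
  [10] u=3 | in ⊤ | out ⊤ | ==
  [11] u=4 | in ⊤ | out 2 | ==
  [12] u=5 | in ⊤ | out ⊤ | prev ⊥ | push {6}
  [13] u=6 | in ⊤ | out ⊤ | ==

Converged values:
  [0] ⊤
  [1] ⊤
  [2] ⊤
  [3] ⊤
  [4] 2
  [5] ⊤
  [6] ⊤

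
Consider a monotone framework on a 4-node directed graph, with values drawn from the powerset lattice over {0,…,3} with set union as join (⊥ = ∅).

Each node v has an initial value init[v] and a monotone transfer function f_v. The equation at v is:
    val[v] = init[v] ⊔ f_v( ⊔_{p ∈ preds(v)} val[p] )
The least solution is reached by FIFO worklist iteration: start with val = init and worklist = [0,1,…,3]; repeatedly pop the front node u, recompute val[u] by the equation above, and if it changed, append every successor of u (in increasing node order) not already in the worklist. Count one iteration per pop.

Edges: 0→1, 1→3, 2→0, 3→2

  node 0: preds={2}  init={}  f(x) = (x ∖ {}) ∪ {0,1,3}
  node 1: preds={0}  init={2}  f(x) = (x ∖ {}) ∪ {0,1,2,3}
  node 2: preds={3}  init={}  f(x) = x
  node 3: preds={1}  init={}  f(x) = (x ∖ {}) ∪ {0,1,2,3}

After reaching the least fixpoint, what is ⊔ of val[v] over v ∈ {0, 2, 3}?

Trace (7 dequeues):
  [1] u=0 | in {} | out {0,1,3} | prev {} | push {}
  [2] u=1 | in {0,1,3} | out {0,1,2,3} | prev {2} | push {}
  [3] u=2 | in {} | out {} | ==
  [4] u=3 | in {0,1,2,3} | out {0,1,2,3} | prev {} | push {2}
  [5] u=2 | in {0,1,2,3} | out {0,1,2,3} | prev {} | push {0}
  [6] u=0 | in {0,1,2,3} | out {0,1,2,3} | prev {0,1,3} | push {1}
  [7] u=1 | in {0,1,2,3} | out {0,1,2,3} | ==

Converged values:
  [0] {0,1,2,3}
  [1] {0,1,2,3}
  [2] {0,1,2,3}
  [3] {0,1,2,3}

{0,1,2,3}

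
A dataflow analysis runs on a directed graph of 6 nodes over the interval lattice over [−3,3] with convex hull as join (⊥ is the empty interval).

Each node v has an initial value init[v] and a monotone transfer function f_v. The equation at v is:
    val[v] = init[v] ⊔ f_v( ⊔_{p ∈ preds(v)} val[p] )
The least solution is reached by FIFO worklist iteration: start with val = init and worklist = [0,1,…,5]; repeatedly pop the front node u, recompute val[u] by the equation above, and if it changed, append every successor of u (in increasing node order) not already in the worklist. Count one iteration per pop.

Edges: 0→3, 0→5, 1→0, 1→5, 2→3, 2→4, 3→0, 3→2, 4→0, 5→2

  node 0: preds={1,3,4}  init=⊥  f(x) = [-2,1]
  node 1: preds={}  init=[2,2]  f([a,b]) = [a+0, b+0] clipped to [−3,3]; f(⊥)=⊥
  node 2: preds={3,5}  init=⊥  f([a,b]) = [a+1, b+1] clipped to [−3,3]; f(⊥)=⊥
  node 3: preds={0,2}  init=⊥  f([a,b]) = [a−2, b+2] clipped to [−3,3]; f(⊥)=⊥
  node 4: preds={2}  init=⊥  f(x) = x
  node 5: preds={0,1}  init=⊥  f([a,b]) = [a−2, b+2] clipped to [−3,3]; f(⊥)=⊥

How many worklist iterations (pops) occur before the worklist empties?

Iteration log — 11 steps:
  step 1. node 0  ⊔preds=[2,2]  new=[-2,1]  old=⊥  +wl: 
  step 2. node 1  ⊔preds=⊥  new=[2,2]  stable
  step 3. node 2  ⊔preds=⊥  new=⊥  stable
  step 4. node 3  ⊔preds=[-2,1]  new=[-3,3]  old=⊥  +wl: 0,2
  step 5. node 4  ⊔preds=⊥  new=⊥  stable
  step 6. node 5  ⊔preds=[-2,2]  new=[-3,3]  old=⊥  +wl: 
  step 7. node 0  ⊔preds=[-3,3]  new=[-2,1]  stable
  step 8. node 2  ⊔preds=[-3,3]  new=[-2,3]  old=⊥  +wl: 3,4
  step 9. node 3  ⊔preds=[-2,3]  new=[-3,3]  stable
  step 10. node 4  ⊔preds=[-2,3]  new=[-2,3]  old=⊥  +wl: 0
  step 11. node 0  ⊔preds=[-3,3]  new=[-2,1]  stable

Least fixpoint reached:
  node 0: [-2,1]
  node 1: [2,2]
  node 2: [-2,3]
  node 3: [-3,3]
  node 4: [-2,3]
  node 5: [-3,3]

11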